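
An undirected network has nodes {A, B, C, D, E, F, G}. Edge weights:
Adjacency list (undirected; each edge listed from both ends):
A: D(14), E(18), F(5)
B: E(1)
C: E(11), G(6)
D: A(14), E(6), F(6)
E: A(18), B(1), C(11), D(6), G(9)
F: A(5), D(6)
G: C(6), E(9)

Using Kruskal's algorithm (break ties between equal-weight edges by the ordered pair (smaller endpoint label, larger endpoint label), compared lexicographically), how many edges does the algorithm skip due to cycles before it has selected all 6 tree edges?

Kruskal: consider edges lightest-first.
B–E (1): add. Components now {A} {B,E} {C} {D} {F} {G}
A–F (5): add. Components now {A,F} {B,E} {C} {D} {G}
C–G (6): add. Components now {A,F} {B,E} {C,G} {D}
D–E (6): add. Components now {A,F} {B,D,E} {C,G}
D–F (6): add. Components now {A,B,D,E,F} {C,G}
E–G (9): add. Components now {A,B,C,D,E,F,G}
Edges rejected before the tree was complete: 0.

0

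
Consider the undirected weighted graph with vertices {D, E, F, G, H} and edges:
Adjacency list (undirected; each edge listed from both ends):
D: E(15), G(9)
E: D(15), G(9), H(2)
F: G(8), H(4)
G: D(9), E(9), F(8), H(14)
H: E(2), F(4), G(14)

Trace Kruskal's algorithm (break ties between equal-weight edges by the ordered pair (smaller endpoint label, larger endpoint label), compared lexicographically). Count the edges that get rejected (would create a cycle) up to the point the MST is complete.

Sort edges by weight, then run Kruskal:
E–H (2): add — endpoints in different components.
F–H (4): add — endpoints in different components.
F–G (8): add — endpoints in different components.
D–G (9): add — endpoints in different components.
Edges rejected before the tree was complete: 0.

0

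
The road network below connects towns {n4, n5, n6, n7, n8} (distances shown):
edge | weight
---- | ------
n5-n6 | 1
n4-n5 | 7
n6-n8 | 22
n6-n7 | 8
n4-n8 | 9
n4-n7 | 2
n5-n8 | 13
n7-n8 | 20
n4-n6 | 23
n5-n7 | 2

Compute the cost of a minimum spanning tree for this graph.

14

Prim, starting at n6.
Step 1: cheapest edge leaving the tree is n5-n6 (1); add n5.
Step 2: cheapest edge leaving the tree is n5-n7 (2); add n7.
Step 3: cheapest edge leaving the tree is n4-n7 (2); add n4.
Step 4: cheapest edge leaving the tree is n4-n8 (9); add n8.
MST edges: n5-n6, n5-n7, n4-n7, n4-n8; total weight 1+2+2+9 = 14.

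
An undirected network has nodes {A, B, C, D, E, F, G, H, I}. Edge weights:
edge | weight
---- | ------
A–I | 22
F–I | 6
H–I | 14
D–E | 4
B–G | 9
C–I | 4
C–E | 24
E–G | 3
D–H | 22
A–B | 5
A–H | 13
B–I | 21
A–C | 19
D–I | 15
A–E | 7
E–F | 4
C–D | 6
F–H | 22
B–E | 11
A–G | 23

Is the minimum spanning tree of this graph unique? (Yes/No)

No

Kruskal: consider edges lightest-first.
E–G (3): add — endpoints in different components.
C–I (4): add — endpoints in different components.
D–E (4): add — endpoints in different components.
E–F (4): add — endpoints in different components.
A–B (5): add — endpoints in different components.
C–D (6): add — endpoints in different components.
F–I (6): skip — F and I already connected.
A–E (7): add — endpoints in different components.
B–G (9): skip — B and G already connected.
B–E (11): skip — B and E already connected.
A–H (13): add — endpoints in different components.
Non-tree edge F–I has weight 6, equal to the heaviest edge on its tree cycle — swapping gives another MST of the same weight. Not unique.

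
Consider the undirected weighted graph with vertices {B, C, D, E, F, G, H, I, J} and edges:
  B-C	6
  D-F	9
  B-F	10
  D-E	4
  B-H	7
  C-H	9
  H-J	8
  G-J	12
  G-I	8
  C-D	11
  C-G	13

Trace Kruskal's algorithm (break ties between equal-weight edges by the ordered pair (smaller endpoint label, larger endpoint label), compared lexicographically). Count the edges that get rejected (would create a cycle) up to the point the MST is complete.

2

Sort edges by weight, then run Kruskal:
D-E (4): add — endpoints in different components.
B-C (6): add — endpoints in different components.
B-H (7): add — endpoints in different components.
G-I (8): add — endpoints in different components.
H-J (8): add — endpoints in different components.
C-H (9): skip — C and H already connected.
D-F (9): add — endpoints in different components.
B-F (10): add — endpoints in different components.
C-D (11): skip — C and D already connected.
G-J (12): add — endpoints in different components.
Edges rejected before the tree was complete: 2.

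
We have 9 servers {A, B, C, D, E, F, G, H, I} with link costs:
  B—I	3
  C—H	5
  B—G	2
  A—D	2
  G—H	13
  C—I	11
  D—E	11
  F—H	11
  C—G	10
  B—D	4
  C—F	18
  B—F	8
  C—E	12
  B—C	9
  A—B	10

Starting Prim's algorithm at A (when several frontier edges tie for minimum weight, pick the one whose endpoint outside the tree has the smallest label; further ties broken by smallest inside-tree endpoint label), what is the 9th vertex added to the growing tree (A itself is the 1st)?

Prim, starting at A.
Step 1: cheapest edge leaving the tree is A—D (2); add D.
Step 2: cheapest edge leaving the tree is B—D (4); add B.
Step 3: cheapest edge leaving the tree is B—G (2); add G.
Step 4: cheapest edge leaving the tree is B—I (3); add I.
Step 5: cheapest edge leaving the tree is B—F (8); add F.
Step 6: cheapest edge leaving the tree is B—C (9); add C.
Step 7: cheapest edge leaving the tree is C—H (5); add H.
Step 8: cheapest edge leaving the tree is D—E (11); add E.
Vertex order: A, D, B, G, I, F, C, H, E. The 9th vertex is E.

E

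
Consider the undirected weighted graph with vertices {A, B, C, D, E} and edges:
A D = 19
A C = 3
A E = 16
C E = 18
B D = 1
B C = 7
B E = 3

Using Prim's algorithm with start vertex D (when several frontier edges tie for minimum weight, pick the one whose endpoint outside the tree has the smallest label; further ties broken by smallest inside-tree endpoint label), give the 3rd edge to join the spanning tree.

Prim's algorithm from D:
Step 1: frontier [B D 1, A D 19] → take B D (1); add B.
Step 2: frontier [B E 3, B C 7, A D 19] → take B E (3); add E.
Step 3: frontier [B C 7, A D 19, A E 16, C E 18] → take B C (7); add C.
Step 4: frontier [A C 3, A D 19, A E 16] → take A C (3); add A.
The 3rd edge added is B C.

B-C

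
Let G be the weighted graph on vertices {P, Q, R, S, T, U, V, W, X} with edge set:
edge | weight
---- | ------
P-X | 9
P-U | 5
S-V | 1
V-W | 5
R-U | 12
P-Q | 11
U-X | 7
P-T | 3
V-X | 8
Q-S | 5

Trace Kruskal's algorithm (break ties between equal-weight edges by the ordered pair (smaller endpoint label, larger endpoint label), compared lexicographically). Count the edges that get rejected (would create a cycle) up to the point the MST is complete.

Sort edges by weight, then run Kruskal:
S-V (1): add — endpoints in different components.
P-T (3): add — endpoints in different components.
P-U (5): add — endpoints in different components.
Q-S (5): add — endpoints in different components.
V-W (5): add — endpoints in different components.
U-X (7): add — endpoints in different components.
V-X (8): add — endpoints in different components.
P-X (9): skip — X and P already connected.
P-Q (11): skip — Q and P already connected.
R-U (12): add — endpoints in different components.
Edges rejected before the tree was complete: 2.

2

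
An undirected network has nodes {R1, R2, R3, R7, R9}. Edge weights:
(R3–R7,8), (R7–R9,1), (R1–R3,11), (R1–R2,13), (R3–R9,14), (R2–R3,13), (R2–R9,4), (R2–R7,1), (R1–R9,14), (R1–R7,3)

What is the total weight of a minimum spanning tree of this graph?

Prim, starting at R7.
Step 1: frontier [R2–R7 1, R7–R9 1, R1–R7 3, R3–R7 8] → take R2–R7 (1); add R2.
Step 2: frontier [R2–R9 4, R1–R2 13, R2–R3 13, R7–R9 1, R1–R7 3, R3–R7 8] → take R7–R9 (1); add R9.
Step 3: frontier [R1–R2 13, R2–R3 13, R1–R7 3, R3–R7 8, R1–R9 14, R3–R9 14] → take R1–R7 (3); add R1.
Step 4: frontier [R1–R3 11, R2–R3 13, R3–R7 8, R3–R9 14] → take R3–R7 (8); add R3.
MST edges: R2–R7, R7–R9, R1–R7, R3–R7; total weight 1+1+3+8 = 13.

13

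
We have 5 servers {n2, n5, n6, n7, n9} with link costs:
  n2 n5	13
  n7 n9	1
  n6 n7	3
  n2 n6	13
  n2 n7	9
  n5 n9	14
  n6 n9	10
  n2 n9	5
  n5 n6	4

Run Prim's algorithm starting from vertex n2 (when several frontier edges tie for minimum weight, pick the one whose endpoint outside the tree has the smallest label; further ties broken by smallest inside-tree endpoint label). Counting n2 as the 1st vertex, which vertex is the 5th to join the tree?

n5

Prim's algorithm from n2:
Step 1: cheapest edge leaving the tree is n2 n9 (5); add n9.
Step 2: cheapest edge leaving the tree is n7 n9 (1); add n7.
Step 3: cheapest edge leaving the tree is n6 n7 (3); add n6.
Step 4: cheapest edge leaving the tree is n5 n6 (4); add n5.
Vertex order: n2, n9, n7, n6, n5. The 5th vertex is n5.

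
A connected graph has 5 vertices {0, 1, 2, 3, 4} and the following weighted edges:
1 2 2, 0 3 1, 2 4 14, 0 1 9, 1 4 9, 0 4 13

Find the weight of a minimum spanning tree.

Grow the tree from 4 using Prim:
Step 1: frontier [1 4 9, 0 4 13, 2 4 14] → take 1 4 (9); add 1.
Step 2: frontier [1 2 2, 0 1 9, 0 4 13, 2 4 14] → take 1 2 (2); add 2.
Step 3: frontier [0 1 9, 0 4 13] → take 0 1 (9); add 0.
Step 4: frontier [0 3 1] → take 0 3 (1); add 3.
MST edges: 1 4, 1 2, 0 1, 0 3; total weight 9+2+9+1 = 21.

21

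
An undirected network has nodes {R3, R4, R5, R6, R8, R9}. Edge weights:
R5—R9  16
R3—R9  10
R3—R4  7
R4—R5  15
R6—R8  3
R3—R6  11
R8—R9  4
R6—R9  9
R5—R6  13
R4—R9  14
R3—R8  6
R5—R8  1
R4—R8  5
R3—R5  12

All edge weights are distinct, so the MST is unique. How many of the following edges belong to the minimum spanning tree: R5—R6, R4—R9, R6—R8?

Kruskal: consider edges lightest-first.
R5—R8 (1): add — endpoints in different components.
R6—R8 (3): add — endpoints in different components.
R8—R9 (4): add — endpoints in different components.
R4—R8 (5): add — endpoints in different components.
R3—R8 (6): add — endpoints in different components.
MST edge set: {R5—R8, R6—R8, R8—R9, R4—R8, R3—R8}.
Of the listed edges, {R6—R8} are in the MST → 1.

1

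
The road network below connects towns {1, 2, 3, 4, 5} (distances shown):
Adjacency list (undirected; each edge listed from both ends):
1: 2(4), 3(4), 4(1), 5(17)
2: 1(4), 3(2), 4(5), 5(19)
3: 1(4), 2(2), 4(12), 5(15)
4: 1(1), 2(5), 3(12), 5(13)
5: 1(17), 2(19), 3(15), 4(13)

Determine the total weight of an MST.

Kruskal's algorithm — process edges by increasing weight (ties by edge label):
1–4 (1): add — endpoints in different components.
2–3 (2): add — endpoints in different components.
1–2 (4): add — endpoints in different components.
1–3 (4): skip — 1 and 3 already connected.
2–4 (5): skip — 2 and 4 already connected.
3–4 (12): skip — 3 and 4 already connected.
4–5 (13): add — endpoints in different components.
MST edges: 1–4, 2–3, 1–2, 4–5; total weight 1+2+4+13 = 20.

20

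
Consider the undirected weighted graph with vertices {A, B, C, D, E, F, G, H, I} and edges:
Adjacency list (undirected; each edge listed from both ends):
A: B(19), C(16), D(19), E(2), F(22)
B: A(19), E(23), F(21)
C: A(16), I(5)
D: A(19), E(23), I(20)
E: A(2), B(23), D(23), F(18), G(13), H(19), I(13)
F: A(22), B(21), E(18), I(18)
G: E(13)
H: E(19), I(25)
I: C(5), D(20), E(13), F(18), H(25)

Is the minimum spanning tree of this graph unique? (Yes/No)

No

Sort edges by weight, then run Kruskal:
A–E (2): add — endpoints in different components.
C–I (5): add — endpoints in different components.
E–G (13): add — endpoints in different components.
E–I (13): add — endpoints in different components.
A–C (16): skip — A and C already connected.
E–F (18): add — endpoints in different components.
F–I (18): skip — F and I already connected.
A–B (19): add — endpoints in different components.
A–D (19): add — endpoints in different components.
E–H (19): add — endpoints in different components.
Non-tree edge F–I has weight 18, equal to the heaviest edge on its tree cycle — swapping gives another MST of the same weight. Not unique.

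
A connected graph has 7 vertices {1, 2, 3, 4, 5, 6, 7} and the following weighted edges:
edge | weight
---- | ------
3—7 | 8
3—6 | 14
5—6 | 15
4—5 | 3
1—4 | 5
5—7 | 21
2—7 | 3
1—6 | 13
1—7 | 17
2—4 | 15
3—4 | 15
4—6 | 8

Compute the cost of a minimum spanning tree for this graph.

Sort edges by weight, then run Kruskal:
2—7 (3): add — endpoints in different components.
4—5 (3): add — endpoints in different components.
1—4 (5): add — endpoints in different components.
3—7 (8): add — endpoints in different components.
4—6 (8): add — endpoints in different components.
1—6 (13): skip — 1 and 6 already connected.
3—6 (14): add — endpoints in different components.
MST edges: 2—7, 4—5, 1—4, 3—7, 4—6, 3—6; total weight 3+3+5+8+8+14 = 41.

41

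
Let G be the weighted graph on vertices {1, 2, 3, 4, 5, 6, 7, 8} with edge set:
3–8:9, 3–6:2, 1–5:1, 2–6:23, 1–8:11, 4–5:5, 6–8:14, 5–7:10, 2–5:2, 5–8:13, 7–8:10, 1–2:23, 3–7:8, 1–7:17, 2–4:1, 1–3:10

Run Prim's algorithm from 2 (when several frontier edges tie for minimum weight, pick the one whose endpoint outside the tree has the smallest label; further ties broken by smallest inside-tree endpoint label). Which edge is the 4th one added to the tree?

Prim's algorithm from 2:
Step 1: cheapest edge leaving the tree is 2–4 (1); add 4.
Step 2: cheapest edge leaving the tree is 2–5 (2); add 5.
Step 3: cheapest edge leaving the tree is 1–5 (1); add 1.
Step 4: cheapest edge leaving the tree is 1–3 (10); add 3.
Step 5: cheapest edge leaving the tree is 3–6 (2); add 6.
Step 6: cheapest edge leaving the tree is 3–7 (8); add 7.
Step 7: cheapest edge leaving the tree is 3–8 (9); add 8.
The 4th edge added is 1–3.

1-3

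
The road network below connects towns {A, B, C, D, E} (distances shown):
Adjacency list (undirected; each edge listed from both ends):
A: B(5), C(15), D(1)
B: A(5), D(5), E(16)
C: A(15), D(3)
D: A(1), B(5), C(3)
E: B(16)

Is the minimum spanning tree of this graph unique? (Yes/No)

Kruskal: consider edges lightest-first.
A-D (1): add — endpoints in different components.
C-D (3): add — endpoints in different components.
A-B (5): add — endpoints in different components.
B-D (5): skip — B and D already connected.
A-C (15): skip — A and C already connected.
B-E (16): add — endpoints in different components.
Non-tree edge B-D has weight 5, equal to the heaviest edge on its tree cycle — swapping gives another MST of the same weight. Not unique.

No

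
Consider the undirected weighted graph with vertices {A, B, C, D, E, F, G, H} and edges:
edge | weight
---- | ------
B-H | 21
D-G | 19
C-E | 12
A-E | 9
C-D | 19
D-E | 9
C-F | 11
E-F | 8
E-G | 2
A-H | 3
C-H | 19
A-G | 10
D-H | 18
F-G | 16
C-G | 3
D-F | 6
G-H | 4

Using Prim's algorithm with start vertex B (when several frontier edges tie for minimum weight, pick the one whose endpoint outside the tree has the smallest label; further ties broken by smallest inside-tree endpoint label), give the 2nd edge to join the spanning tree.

Prim, starting at B.
Step 1: cheapest edge leaving the tree is B-H (21); add H.
Step 2: cheapest edge leaving the tree is A-H (3); add A.
Step 3: cheapest edge leaving the tree is G-H (4); add G.
Step 4: cheapest edge leaving the tree is E-G (2); add E.
Step 5: cheapest edge leaving the tree is C-G (3); add C.
Step 6: cheapest edge leaving the tree is E-F (8); add F.
Step 7: cheapest edge leaving the tree is D-F (6); add D.
The 2nd edge added is A-H.

A-H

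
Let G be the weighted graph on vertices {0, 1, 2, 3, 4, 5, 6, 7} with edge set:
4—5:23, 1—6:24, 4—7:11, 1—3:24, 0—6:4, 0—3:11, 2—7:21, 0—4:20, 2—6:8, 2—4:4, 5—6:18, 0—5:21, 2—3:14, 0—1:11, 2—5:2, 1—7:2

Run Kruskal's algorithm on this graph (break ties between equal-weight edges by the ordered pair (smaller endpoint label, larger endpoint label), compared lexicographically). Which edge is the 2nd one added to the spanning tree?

Sort edges by weight, then run Kruskal:
1—7 (2): add — endpoints in different components.
2—5 (2): add — endpoints in different components.
0—6 (4): add — endpoints in different components.
2—4 (4): add — endpoints in different components.
2—6 (8): add — endpoints in different components.
0—1 (11): add — endpoints in different components.
0—3 (11): add — endpoints in different components.
The 2nd edge added is 2—5.

2-5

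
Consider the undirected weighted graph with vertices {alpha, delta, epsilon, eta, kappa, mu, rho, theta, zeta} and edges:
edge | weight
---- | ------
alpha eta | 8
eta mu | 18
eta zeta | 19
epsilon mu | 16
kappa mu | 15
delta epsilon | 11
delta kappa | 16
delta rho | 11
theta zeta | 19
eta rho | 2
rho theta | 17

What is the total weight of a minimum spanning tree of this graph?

99

Prim, starting at rho.
Step 1: frontier [eta rho 2, delta rho 11, rho theta 17] → take eta rho (2); add eta.
Step 2: frontier [alpha eta 8, eta mu 18, eta zeta 19, delta rho 11, rho theta 17] → take alpha eta (8); add alpha.
Step 3: frontier [eta mu 18, eta zeta 19, delta rho 11, rho theta 17] → take delta rho (11); add delta.
Step 4: frontier [delta epsilon 11, delta kappa 16, eta mu 18, eta zeta 19, rho theta 17] → take delta epsilon (11); add epsilon.
Step 5: frontier [delta kappa 16, epsilon mu 16, eta mu 18, eta zeta 19, rho theta 17] → take delta kappa (16); add kappa.
Step 6: frontier [epsilon mu 16, eta mu 18, eta zeta 19, kappa mu 15, rho theta 17] → take kappa mu (15); add mu.
Step 7: frontier [eta zeta 19, rho theta 17] → take rho theta (17); add theta.
Step 8: frontier [eta zeta 19, theta zeta 19] → take eta zeta (19); add zeta.
MST edges: eta rho, alpha eta, delta rho, delta epsilon, delta kappa, kappa mu, rho theta, eta zeta; total weight 2+8+11+11+16+15+17+19 = 99.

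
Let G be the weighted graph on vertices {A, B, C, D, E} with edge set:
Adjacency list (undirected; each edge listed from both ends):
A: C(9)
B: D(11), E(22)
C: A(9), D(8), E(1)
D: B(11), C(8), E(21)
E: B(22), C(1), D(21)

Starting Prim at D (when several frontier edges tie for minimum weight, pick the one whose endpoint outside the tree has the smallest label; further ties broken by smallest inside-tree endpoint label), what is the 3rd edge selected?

A-C

Grow the tree from D using Prim:
Step 1: cheapest edge leaving the tree is C–D (8); add C.
Step 2: cheapest edge leaving the tree is C–E (1); add E.
Step 3: cheapest edge leaving the tree is A–C (9); add A.
Step 4: cheapest edge leaving the tree is B–D (11); add B.
The 3rd edge added is A–C.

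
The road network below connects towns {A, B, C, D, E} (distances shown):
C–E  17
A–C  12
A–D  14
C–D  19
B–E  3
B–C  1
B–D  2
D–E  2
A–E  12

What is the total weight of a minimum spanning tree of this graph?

Kruskal: consider edges lightest-first.
B–C (1): add. Components now {A} {B,C} {D} {E}
B–D (2): add. Components now {A} {B,C,D} {E}
D–E (2): add. Components now {A} {B,C,D,E}
B–E (3): skip — B and E already connected.
A–C (12): add. Components now {A,B,C,D,E}
MST edges: B–C, B–D, D–E, A–C; total weight 1+2+2+12 = 17.

17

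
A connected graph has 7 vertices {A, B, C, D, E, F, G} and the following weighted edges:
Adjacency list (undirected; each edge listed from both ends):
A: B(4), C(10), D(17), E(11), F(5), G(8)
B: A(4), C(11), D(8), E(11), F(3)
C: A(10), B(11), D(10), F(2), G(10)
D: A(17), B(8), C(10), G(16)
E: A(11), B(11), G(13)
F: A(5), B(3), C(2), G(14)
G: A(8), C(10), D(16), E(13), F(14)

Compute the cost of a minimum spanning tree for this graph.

Prim's algorithm from E:
Step 1: cheapest edge leaving the tree is A—E (11); add A.
Step 2: cheapest edge leaving the tree is A—B (4); add B.
Step 3: cheapest edge leaving the tree is B—F (3); add F.
Step 4: cheapest edge leaving the tree is C—F (2); add C.
Step 5: cheapest edge leaving the tree is B—D (8); add D.
Step 6: cheapest edge leaving the tree is A—G (8); add G.
MST edges: A—E, A—B, B—F, C—F, B—D, A—G; total weight 11+4+3+2+8+8 = 36.

36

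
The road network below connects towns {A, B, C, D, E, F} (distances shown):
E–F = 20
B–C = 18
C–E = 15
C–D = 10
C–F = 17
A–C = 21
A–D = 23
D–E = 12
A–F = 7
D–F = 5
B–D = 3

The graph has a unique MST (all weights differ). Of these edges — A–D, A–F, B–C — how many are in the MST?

Kruskal: consider edges lightest-first.
B–D (3): add. Components now {A} {B,D} {C} {E} {F}
D–F (5): add. Components now {A} {B,D,F} {C} {E}
A–F (7): add. Components now {A,B,D,F} {C} {E}
C–D (10): add. Components now {A,B,C,D,F} {E}
D–E (12): add. Components now {A,B,C,D,E,F}
MST edge set: {B–D, D–F, A–F, C–D, D–E}.
Of the listed edges, {A–F} are in the MST → 1.

1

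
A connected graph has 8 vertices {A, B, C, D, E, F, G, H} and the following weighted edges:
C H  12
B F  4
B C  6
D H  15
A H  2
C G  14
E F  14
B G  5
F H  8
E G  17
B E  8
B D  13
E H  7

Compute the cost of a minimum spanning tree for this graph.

45

Kruskal: consider edges lightest-first.
A H (2): add — endpoints in different components.
B F (4): add — endpoints in different components.
B G (5): add — endpoints in different components.
B C (6): add — endpoints in different components.
E H (7): add — endpoints in different components.
B E (8): add — endpoints in different components.
F H (8): skip — F and H already connected.
C H (12): skip — C and H already connected.
B D (13): add — endpoints in different components.
MST edges: A H, B F, B G, B C, E H, B E, B D; total weight 2+4+5+6+7+8+13 = 45.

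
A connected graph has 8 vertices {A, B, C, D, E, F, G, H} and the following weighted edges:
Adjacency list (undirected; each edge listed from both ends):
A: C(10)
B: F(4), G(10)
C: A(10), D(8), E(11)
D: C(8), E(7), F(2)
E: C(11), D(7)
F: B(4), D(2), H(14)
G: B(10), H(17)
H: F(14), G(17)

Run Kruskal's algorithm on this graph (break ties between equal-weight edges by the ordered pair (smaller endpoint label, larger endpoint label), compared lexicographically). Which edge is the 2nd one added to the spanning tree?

Kruskal's algorithm — process edges by increasing weight (ties by edge label):
D—F (2): add — endpoints in different components.
B—F (4): add — endpoints in different components.
D—E (7): add — endpoints in different components.
C—D (8): add — endpoints in different components.
A—C (10): add — endpoints in different components.
B—G (10): add — endpoints in different components.
C—E (11): skip — C and E already connected.
F—H (14): add — endpoints in different components.
The 2nd edge added is B—F.

B-F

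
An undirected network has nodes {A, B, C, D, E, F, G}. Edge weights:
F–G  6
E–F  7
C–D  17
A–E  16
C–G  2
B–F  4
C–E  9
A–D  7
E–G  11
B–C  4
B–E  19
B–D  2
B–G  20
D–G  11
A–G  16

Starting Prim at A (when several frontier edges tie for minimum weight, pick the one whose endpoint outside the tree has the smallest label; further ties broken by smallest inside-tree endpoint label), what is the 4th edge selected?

Prim, starting at A.
Step 1: cheapest edge leaving the tree is A–D (7); add D.
Step 2: cheapest edge leaving the tree is B–D (2); add B.
Step 3: cheapest edge leaving the tree is B–C (4); add C.
Step 4: cheapest edge leaving the tree is C–G (2); add G.
Step 5: cheapest edge leaving the tree is B–F (4); add F.
Step 6: cheapest edge leaving the tree is E–F (7); add E.
The 4th edge added is C–G.

C-G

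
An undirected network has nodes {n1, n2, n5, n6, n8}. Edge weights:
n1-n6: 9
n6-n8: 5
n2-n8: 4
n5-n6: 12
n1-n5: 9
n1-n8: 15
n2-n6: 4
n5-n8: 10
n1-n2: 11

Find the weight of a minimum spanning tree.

26

Kruskal: consider edges lightest-first.
n2-n6 (4): add. Components now {n5} {n2,n6} {n8} {n1}
n2-n8 (4): add. Components now {n5} {n2,n6,n8} {n1}
n6-n8 (5): skip — n6 and n8 already connected.
n1-n5 (9): add. Components now {n1,n5} {n2,n6,n8}
n1-n6 (9): add. Components now {n1,n2,n5,n6,n8}
MST edges: n2-n6, n2-n8, n1-n5, n1-n6; total weight 4+4+9+9 = 26.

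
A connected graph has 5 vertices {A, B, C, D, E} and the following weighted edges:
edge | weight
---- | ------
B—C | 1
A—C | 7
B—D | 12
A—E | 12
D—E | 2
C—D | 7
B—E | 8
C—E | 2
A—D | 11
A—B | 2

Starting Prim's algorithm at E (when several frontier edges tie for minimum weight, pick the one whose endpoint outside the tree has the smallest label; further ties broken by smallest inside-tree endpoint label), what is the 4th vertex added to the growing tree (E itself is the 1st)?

A

Prim, starting at E.
Step 1: cheapest edge leaving the tree is C—E (2); add C.
Step 2: cheapest edge leaving the tree is B—C (1); add B.
Step 3: cheapest edge leaving the tree is A—B (2); add A.
Step 4: cheapest edge leaving the tree is D—E (2); add D.
Vertex order: E, C, B, A, D. The 4th vertex is A.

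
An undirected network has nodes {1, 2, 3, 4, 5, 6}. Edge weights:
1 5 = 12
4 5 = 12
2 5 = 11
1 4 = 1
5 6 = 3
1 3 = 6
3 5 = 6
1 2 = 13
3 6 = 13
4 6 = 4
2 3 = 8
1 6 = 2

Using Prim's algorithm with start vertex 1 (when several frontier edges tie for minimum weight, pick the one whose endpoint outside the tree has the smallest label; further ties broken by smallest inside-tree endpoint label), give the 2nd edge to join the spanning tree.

Grow the tree from 1 using Prim:
Step 1: cheapest edge leaving the tree is 1 4 (1); add 4.
Step 2: cheapest edge leaving the tree is 1 6 (2); add 6.
Step 3: cheapest edge leaving the tree is 5 6 (3); add 5.
Step 4: cheapest edge leaving the tree is 1 3 (6); add 3.
Step 5: cheapest edge leaving the tree is 2 3 (8); add 2.
The 2nd edge added is 1 6.

1-6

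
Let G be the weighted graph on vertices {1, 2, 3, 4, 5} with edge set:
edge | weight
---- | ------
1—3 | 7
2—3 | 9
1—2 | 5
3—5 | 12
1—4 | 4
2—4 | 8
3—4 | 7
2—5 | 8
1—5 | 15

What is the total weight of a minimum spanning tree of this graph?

Kruskal: consider edges lightest-first.
1—4 (4): add — endpoints in different components.
1—2 (5): add — endpoints in different components.
1—3 (7): add — endpoints in different components.
3—4 (7): skip — 3 and 4 already connected.
2—4 (8): skip — 2 and 4 already connected.
2—5 (8): add — endpoints in different components.
MST edges: 1—4, 1—2, 1—3, 2—5; total weight 4+5+7+8 = 24.

24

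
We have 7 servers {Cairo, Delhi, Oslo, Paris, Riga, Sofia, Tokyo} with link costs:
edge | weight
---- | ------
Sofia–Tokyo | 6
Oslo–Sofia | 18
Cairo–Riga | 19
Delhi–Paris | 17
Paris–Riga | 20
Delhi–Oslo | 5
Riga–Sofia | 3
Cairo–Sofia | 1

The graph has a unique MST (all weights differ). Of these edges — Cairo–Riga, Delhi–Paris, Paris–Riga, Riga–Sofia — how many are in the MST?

2

Kruskal's algorithm — process edges by increasing weight (ties by edge label):
Cairo–Sofia (1): add — endpoints in different components.
Riga–Sofia (3): add — endpoints in different components.
Delhi–Oslo (5): add — endpoints in different components.
Sofia–Tokyo (6): add — endpoints in different components.
Delhi–Paris (17): add — endpoints in different components.
Oslo–Sofia (18): add — endpoints in different components.
MST edge set: {Cairo–Sofia, Riga–Sofia, Delhi–Oslo, Sofia–Tokyo, Delhi–Paris, Oslo–Sofia}.
Of the listed edges, {Delhi–Paris, Riga–Sofia} are in the MST → 2.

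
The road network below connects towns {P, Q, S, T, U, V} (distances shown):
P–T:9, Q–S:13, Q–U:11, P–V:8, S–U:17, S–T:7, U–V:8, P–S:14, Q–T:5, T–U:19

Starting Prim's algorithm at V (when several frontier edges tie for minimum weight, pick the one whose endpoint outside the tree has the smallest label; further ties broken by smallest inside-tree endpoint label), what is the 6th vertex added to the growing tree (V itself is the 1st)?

Prim's algorithm from V:
Step 1: cheapest edge leaving the tree is P–V (8); add P.
Step 2: cheapest edge leaving the tree is U–V (8); add U.
Step 3: cheapest edge leaving the tree is P–T (9); add T.
Step 4: cheapest edge leaving the tree is Q–T (5); add Q.
Step 5: cheapest edge leaving the tree is S–T (7); add S.
Vertex order: V, P, U, T, Q, S. The 6th vertex is S.

S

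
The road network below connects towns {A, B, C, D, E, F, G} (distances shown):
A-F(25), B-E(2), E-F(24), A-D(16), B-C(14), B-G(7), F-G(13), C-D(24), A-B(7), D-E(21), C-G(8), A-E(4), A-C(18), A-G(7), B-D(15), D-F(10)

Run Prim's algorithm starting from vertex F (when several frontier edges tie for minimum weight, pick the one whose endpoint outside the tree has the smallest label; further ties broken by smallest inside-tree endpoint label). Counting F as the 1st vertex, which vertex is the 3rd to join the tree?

G

Prim's algorithm from F:
Step 1: cheapest edge leaving the tree is D-F (10); add D.
Step 2: cheapest edge leaving the tree is F-G (13); add G.
Step 3: cheapest edge leaving the tree is A-G (7); add A.
Step 4: cheapest edge leaving the tree is A-E (4); add E.
Step 5: cheapest edge leaving the tree is B-E (2); add B.
Step 6: cheapest edge leaving the tree is C-G (8); add C.
Vertex order: F, D, G, A, E, B, C. The 3rd vertex is G.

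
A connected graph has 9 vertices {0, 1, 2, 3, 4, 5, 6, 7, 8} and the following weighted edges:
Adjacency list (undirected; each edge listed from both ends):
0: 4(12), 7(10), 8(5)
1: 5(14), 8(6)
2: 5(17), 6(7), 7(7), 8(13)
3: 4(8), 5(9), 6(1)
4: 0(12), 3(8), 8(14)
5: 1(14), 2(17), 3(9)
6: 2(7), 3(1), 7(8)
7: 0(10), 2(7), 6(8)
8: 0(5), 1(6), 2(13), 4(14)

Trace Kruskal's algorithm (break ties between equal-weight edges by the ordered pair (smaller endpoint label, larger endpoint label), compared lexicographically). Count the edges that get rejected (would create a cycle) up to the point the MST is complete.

Kruskal: consider edges lightest-first.
3–6 (1): add — endpoints in different components.
0–8 (5): add — endpoints in different components.
1–8 (6): add — endpoints in different components.
2–6 (7): add — endpoints in different components.
2–7 (7): add — endpoints in different components.
3–4 (8): add — endpoints in different components.
6–7 (8): skip — 6 and 7 already connected.
3–5 (9): add — endpoints in different components.
0–7 (10): add — endpoints in different components.
Edges rejected before the tree was complete: 1.

1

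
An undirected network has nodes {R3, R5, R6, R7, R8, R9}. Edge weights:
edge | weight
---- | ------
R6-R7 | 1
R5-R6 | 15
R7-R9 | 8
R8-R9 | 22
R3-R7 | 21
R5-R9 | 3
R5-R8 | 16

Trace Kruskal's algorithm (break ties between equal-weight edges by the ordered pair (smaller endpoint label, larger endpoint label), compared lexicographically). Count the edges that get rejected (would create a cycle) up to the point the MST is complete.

1

Sort edges by weight, then run Kruskal:
R6-R7 (1): add. Components now {R8} {R9} {R6,R7} {R5} {R3}
R5-R9 (3): add. Components now {R8} {R5,R9} {R6,R7} {R3}
R7-R9 (8): add. Components now {R8} {R5,R6,R7,R9} {R3}
R5-R6 (15): skip — R6 and R5 already connected.
R5-R8 (16): add. Components now {R5,R6,R7,R8,R9} {R3}
R3-R7 (21): add. Components now {R3,R5,R6,R7,R8,R9}
Edges rejected before the tree was complete: 1.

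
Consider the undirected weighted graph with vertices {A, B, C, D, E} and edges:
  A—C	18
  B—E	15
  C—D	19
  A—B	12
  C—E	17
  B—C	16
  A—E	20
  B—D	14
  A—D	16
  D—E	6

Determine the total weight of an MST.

48

Kruskal's algorithm — process edges by increasing weight (ties by edge label):
D—E (6): add — endpoints in different components.
A—B (12): add — endpoints in different components.
B—D (14): add — endpoints in different components.
B—E (15): skip — B and E already connected.
A—D (16): skip — A and D already connected.
B—C (16): add — endpoints in different components.
MST edges: D—E, A—B, B—D, B—C; total weight 6+12+14+16 = 48.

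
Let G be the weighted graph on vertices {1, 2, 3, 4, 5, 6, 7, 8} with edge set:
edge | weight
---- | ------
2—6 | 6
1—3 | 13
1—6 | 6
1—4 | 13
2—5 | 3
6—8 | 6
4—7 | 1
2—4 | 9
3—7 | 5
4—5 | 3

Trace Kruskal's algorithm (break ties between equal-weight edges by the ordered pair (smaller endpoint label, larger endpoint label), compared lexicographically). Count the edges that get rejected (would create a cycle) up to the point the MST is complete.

0

Kruskal's algorithm — process edges by increasing weight (ties by edge label):
4—7 (1): add — endpoints in different components.
2—5 (3): add — endpoints in different components.
4—5 (3): add — endpoints in different components.
3—7 (5): add — endpoints in different components.
1—6 (6): add — endpoints in different components.
2—6 (6): add — endpoints in different components.
6—8 (6): add — endpoints in different components.
Edges rejected before the tree was complete: 0.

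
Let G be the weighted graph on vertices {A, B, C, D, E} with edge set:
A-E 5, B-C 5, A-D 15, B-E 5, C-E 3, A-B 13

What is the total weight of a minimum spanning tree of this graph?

Kruskal: consider edges lightest-first.
C-E (3): add. Components now {A} {B} {C,E} {D}
A-E (5): add. Components now {A,C,E} {B} {D}
B-C (5): add. Components now {A,B,C,E} {D}
B-E (5): skip — B and E already connected.
A-B (13): skip — A and B already connected.
A-D (15): add. Components now {A,B,C,D,E}
MST edges: C-E, A-E, B-C, A-D; total weight 3+5+5+15 = 28.

28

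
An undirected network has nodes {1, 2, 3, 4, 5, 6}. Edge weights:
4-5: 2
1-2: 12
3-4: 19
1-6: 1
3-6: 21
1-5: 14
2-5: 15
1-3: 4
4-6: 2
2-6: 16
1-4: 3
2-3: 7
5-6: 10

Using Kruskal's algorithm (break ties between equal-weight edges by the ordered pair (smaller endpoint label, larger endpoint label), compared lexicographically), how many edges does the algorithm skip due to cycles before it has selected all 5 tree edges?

1

Sort edges by weight, then run Kruskal:
1-6 (1): add — endpoints in different components.
4-5 (2): add — endpoints in different components.
4-6 (2): add — endpoints in different components.
1-4 (3): skip — 1 and 4 already connected.
1-3 (4): add — endpoints in different components.
2-3 (7): add — endpoints in different components.
Edges rejected before the tree was complete: 1.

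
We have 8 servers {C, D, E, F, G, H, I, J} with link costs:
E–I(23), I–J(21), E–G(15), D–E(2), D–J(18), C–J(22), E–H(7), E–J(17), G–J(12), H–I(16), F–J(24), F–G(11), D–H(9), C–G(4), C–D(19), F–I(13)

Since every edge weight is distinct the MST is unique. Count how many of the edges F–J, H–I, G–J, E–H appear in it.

2

Sort edges by weight, then run Kruskal:
D–E (2): add — endpoints in different components.
C–G (4): add — endpoints in different components.
E–H (7): add — endpoints in different components.
D–H (9): skip — D and H already connected.
F–G (11): add — endpoints in different components.
G–J (12): add — endpoints in different components.
F–I (13): add — endpoints in different components.
E–G (15): add — endpoints in different components.
MST edge set: {D–E, C–G, E–H, F–G, G–J, F–I, E–G}.
Of the listed edges, {G–J, E–H} are in the MST → 2.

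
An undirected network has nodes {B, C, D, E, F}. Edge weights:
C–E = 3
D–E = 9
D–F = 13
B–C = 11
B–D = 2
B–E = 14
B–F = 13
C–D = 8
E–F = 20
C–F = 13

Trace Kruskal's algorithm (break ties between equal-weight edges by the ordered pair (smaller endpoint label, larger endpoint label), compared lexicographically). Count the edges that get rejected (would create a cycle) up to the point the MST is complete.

2

Sort edges by weight, then run Kruskal:
B–D (2): add — endpoints in different components.
C–E (3): add — endpoints in different components.
C–D (8): add — endpoints in different components.
D–E (9): skip — D and E already connected.
B–C (11): skip — B and C already connected.
B–F (13): add — endpoints in different components.
Edges rejected before the tree was complete: 2.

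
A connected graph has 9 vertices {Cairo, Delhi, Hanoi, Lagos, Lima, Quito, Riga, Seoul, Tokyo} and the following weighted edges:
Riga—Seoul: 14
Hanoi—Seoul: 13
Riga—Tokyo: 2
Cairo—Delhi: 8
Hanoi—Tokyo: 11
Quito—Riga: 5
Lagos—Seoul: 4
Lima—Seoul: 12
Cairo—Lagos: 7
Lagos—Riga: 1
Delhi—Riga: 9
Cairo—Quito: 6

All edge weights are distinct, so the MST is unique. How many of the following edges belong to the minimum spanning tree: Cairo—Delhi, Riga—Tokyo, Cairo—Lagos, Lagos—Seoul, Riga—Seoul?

Kruskal: consider edges lightest-first.
Lagos—Riga (1): add — endpoints in different components.
Riga—Tokyo (2): add — endpoints in different components.
Lagos—Seoul (4): add — endpoints in different components.
Quito—Riga (5): add — endpoints in different components.
Cairo—Quito (6): add — endpoints in different components.
Cairo—Lagos (7): skip — Cairo and Lagos already connected.
Cairo—Delhi (8): add — endpoints in different components.
Delhi—Riga (9): skip — Riga and Delhi already connected.
Hanoi—Tokyo (11): add — endpoints in different components.
Lima—Seoul (12): add — endpoints in different components.
MST edge set: {Lagos—Riga, Riga—Tokyo, Lagos—Seoul, Quito—Riga, Cairo—Quito, Cairo—Delhi, Hanoi—Tokyo, Lima—Seoul}.
Of the listed edges, {Cairo—Delhi, Riga—Tokyo, Lagos—Seoul} are in the MST → 3.

3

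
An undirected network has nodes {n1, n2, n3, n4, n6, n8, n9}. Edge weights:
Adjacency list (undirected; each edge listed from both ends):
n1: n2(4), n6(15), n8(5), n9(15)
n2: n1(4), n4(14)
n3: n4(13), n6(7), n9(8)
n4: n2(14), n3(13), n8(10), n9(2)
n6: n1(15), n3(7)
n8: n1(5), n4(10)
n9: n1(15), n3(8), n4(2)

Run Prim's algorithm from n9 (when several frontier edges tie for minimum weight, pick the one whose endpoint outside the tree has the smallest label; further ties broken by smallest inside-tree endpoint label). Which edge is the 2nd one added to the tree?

Prim, starting at n9.
Step 1: cheapest edge leaving the tree is n4–n9 (2); add n4.
Step 2: cheapest edge leaving the tree is n3–n9 (8); add n3.
Step 3: cheapest edge leaving the tree is n3–n6 (7); add n6.
Step 4: cheapest edge leaving the tree is n4–n8 (10); add n8.
Step 5: cheapest edge leaving the tree is n1–n8 (5); add n1.
Step 6: cheapest edge leaving the tree is n1–n2 (4); add n2.
The 2nd edge added is n3–n9.

n3-n9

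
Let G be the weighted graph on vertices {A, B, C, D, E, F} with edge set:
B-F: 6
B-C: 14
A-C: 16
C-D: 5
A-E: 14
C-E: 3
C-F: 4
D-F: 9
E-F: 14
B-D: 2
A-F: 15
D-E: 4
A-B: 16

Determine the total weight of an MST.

27

Sort edges by weight, then run Kruskal:
B-D (2): add — endpoints in different components.
C-E (3): add — endpoints in different components.
C-F (4): add — endpoints in different components.
D-E (4): add — endpoints in different components.
C-D (5): skip — C and D already connected.
B-F (6): skip — B and F already connected.
D-F (9): skip — D and F already connected.
A-E (14): add — endpoints in different components.
MST edges: B-D, C-E, C-F, D-E, A-E; total weight 2+3+4+4+14 = 27.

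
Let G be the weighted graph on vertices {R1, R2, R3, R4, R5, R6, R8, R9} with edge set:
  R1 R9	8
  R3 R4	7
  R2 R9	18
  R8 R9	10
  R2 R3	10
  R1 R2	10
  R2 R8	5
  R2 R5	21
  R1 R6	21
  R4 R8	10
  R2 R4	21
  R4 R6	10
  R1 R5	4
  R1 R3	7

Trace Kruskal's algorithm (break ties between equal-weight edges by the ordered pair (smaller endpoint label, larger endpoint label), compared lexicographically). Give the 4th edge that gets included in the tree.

Kruskal: consider edges lightest-first.
R1 R5 (4): add — endpoints in different components.
R2 R8 (5): add — endpoints in different components.
R1 R3 (7): add — endpoints in different components.
R3 R4 (7): add — endpoints in different components.
R1 R9 (8): add — endpoints in different components.
R1 R2 (10): add — endpoints in different components.
R2 R3 (10): skip — R3 and R2 already connected.
R4 R6 (10): add — endpoints in different components.
The 4th edge added is R3 R4.

R3-R4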